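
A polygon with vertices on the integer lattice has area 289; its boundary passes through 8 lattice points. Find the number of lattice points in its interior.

Pick's theorem A = I + B/2 − 1 rearranges to I = A − B/2 + 1 = 289 − 8/2 + 1 = 286.

286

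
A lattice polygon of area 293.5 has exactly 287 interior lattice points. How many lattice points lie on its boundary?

Pick's theorem gives A = I + B/2 − 1, so B = 2(A − I + 1) = 2(293.5 − 287 + 1) = 15.

15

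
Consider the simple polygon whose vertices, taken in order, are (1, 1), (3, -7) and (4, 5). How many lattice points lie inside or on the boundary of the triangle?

19

Using the shoelace formula, 2A = |[1·(-7) − 3·1] + [3·5 − 4·(-7)] + [4·1 − 1·5]| = 32, so the area is 16.
Along each edge there are gcd(|Δx|,|Δy|)+1 lattice points, so counting each shared vertex once the boundary has gcd(2,8) + gcd(1,12) + gcd(3,4) = 2+1+1 = 4.
Pick's theorem gives I = A − B/2 + 1 = 16 − 4/2 + 1 = 15, so the closed region contains I + B = 15 + 4 = 19 lattice points.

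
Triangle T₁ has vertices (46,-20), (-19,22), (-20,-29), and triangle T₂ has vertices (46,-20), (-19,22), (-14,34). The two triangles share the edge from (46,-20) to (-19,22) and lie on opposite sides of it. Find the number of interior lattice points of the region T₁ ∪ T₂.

The union is the simple quadrilateral with vertices (46,-20), (-20,-29), (-19,22), (-14,34) in order.
Using the shoelace formula, 2A = |[46·(-29) − (-20)·(-20)] + [(-20)·22 − (-19)·(-29)] + [(-19)·34 − (-14)·22] + [(-14)·(-20) − 46·34]| = 4347, so the area is 4347/2.
Summing gcd(|Δx|,|Δy|) over the edges gives the boundary count: gcd(66,9) + gcd(1,51) + gcd(5,12) + gcd(60,54) = 3+1+1+6 = 11.
By Pick's theorem I = A − B/2 + 1 = 4347/2 − 11/2 + 1 = 2169.

2169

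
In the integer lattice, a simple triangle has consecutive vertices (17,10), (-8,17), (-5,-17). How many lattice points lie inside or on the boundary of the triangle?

The shoelace formula gives twice the area as |(17·17 − (-8)·10) + ((-8)·(-17) − (-5)·17) + ((-5)·10 − 17·(-17))| = 829, so the area is 414.5.
The number of boundary lattice points is Σ gcd(|Δx|,|Δy|) = gcd(25,7) + gcd(3,34) + gcd(22,27) = 1+1+1 = 3.
Pick's theorem gives I = A − B/2 + 1 = 414.5 − 3/2 + 1 = 414, so the closed region contains I + B = 414 + 3 = 417 lattice points.

417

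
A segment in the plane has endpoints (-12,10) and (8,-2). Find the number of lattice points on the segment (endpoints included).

The number of lattice points on a segment between lattice points is gcd(|Δx|,|Δy|) + 1 = gcd(20,12) + 1 = 4 + 1 = 5.

5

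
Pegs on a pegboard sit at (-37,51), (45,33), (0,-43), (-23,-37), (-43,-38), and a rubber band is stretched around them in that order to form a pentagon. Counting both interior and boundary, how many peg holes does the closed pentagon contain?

5382

By the shoelace formula, twice the signed area is |[(-37)·33 − 45·51] + [45·(-43) − 0·33] + [0·(-37) − (-23)·(-43)] + [(-23)·(-38) − (-43)·(-37)] + [(-43)·51 − (-37)·(-38)]| = 10756, so the area is 5378.
Summing gcd(|Δx|,|Δy|) over the edges gives the boundary count: gcd(82,18) + gcd(45,76) + gcd(23,6) + gcd(20,1) + gcd(6,89) = 2+1+1+1+1 = 6.
Pick's theorem gives I = A − B/2 + 1 = 5378 − 6/2 + 1 = 5376, so the closed region contains I + B = 5376 + 6 = 5382 lattice points.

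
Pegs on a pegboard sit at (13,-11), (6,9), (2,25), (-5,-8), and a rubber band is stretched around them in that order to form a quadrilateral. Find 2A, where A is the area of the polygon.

Using the shoelace formula, 2A = |(13·9 − 6·(-11)) + (6·25 − 2·9) + (2·(-8) − (-5)·25) + ((-5)·(-11) − 13·(-8))| = 583, so the area is 291.5.

583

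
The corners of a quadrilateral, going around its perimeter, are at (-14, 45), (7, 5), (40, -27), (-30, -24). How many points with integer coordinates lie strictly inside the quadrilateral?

By the shoelace formula, twice the signed area is |[(-14)·5 − 7·45] + [7·(-27) − 40·5] + [40·(-24) − (-30)·(-27)] + [(-30)·45 − (-14)·(-24)]| = 4230, so the area is 2115.
The number of boundary lattice points is Σ gcd(|Δx|,|Δy|) = gcd(21,40) + gcd(33,32) + gcd(70,3) + gcd(16,69) = 1+1+1+1 = 4.
Pick's theorem gives I = A − B/2 + 1 = 2115 − 4/2 + 1 = 2114.

2114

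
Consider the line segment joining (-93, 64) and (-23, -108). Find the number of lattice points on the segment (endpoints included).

3

The number of lattice points on a segment between lattice points is gcd(|Δx|,|Δy|) + 1 = gcd(70,172) + 1 = 2 + 1 = 3.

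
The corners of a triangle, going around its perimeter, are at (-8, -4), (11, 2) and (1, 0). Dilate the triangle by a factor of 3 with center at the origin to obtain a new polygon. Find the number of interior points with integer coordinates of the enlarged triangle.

94

The shoelace formula gives twice the area as |((-8)·2 − 11·(-4)) + (11·0 − 1·2) + (1·(-4) − (-8)·0)| = 22, so the area is 11.
The number of boundary lattice points is Σ gcd(|Δx|,|Δy|) = gcd(19,6) + gcd(10,2) + gcd(9,4) = 1+2+1 = 4.
Scaling by 3 multiplies the area by 3² = 9 (so the new area is 99) and multiplies the boundary lattice-point count by 3, giving 12.
By Pick's theorem, the interior count of the dilated polygon is 99 − 12/2 + 1 = 94.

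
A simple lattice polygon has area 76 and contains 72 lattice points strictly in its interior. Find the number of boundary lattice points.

Pick's theorem gives A = I + B/2 − 1, so B = 2(A − I + 1) = 2(76 − 72 + 1) = 10.

10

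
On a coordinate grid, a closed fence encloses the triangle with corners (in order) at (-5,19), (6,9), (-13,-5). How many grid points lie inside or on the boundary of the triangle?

By the shoelace formula, twice the signed area is |[(-5)·9 − 6·19] + [6·(-5) − (-13)·9] + [(-13)·19 − (-5)·(-5)]| = 344, so the area is 172.
Along each edge there are gcd(|Δx|,|Δy|)+1 lattice points, so counting each shared vertex once the boundary has gcd(11,10) + gcd(19,14) + gcd(8,24) = 1+1+8 = 10.
Pick's theorem gives I = A − B/2 + 1 = 172 − 10/2 + 1 = 168, so the closed region contains I + B = 168 + 10 = 178 lattice points.

178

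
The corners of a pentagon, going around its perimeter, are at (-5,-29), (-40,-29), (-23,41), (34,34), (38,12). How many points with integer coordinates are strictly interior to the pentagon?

3693

By the shoelace formula, twice the signed area is |((-5)·(-29) − (-40)·(-29)) + ((-40)·41 − (-23)·(-29)) + ((-23)·34 − 34·41) + (34·12 − 38·34) + (38·(-29) − (-5)·12)| = 7424, so the area is 3712.
The number of boundary lattice points is Σ gcd(|Δx|,|Δy|) = gcd(35,0) + gcd(17,70) + gcd(57,7) + gcd(4,22) + gcd(43,41) = 35+1+1+2+1 = 40.
Pick's theorem gives I = A − B/2 + 1 = 3712 − 40/2 + 1 = 3693.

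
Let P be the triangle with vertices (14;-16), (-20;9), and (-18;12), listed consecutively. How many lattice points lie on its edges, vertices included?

6

Summing gcd(|Δx|,|Δy|) over the edges gives the boundary count: gcd(34,25) + gcd(2,3) + gcd(32,28) = 1+1+4 = 6.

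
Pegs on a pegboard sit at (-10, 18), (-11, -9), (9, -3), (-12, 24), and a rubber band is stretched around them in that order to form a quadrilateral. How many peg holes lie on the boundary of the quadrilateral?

Summing gcd(|Δx|,|Δy|) over the edges gives the boundary count: gcd(1,27) + gcd(20,6) + gcd(21,27) + gcd(2,6) = 1+2+3+2 = 8.

8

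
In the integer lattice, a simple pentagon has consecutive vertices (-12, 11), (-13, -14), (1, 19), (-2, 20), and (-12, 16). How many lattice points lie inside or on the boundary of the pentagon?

208

Using the shoelace formula, 2A = |[(-12)·(-14) − (-13)·11] + [(-13)·19 − 1·(-14)] + [1·20 − (-2)·19] + [(-2)·16 − (-12)·20] + [(-12)·11 − (-12)·16]| = 404, so the area is 202.
Along each edge there are gcd(|Δx|,|Δy|)+1 lattice points, so counting each shared vertex once the boundary has gcd(1,25) + gcd(14,33) + gcd(3,1) + gcd(10,4) + gcd(0,5) = 1+1+1+2+5 = 10.
Pick's theorem gives I = A − B/2 + 1 = 202 − 10/2 + 1 = 198, so the closed region contains I + B = 198 + 10 = 208 lattice points.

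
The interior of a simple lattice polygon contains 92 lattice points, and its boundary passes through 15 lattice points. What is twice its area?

197

Pick's theorem states A = I + B/2 − 1, so A = 92 + 15/2 − 1 = 197/2.
Hence 2A = 197.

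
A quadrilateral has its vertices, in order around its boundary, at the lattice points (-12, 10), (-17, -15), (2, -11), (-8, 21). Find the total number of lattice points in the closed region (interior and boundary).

By the shoelace formula, twice the signed area is |((-12)·(-15) − (-17)·10) + ((-17)·(-11) − 2·(-15)) + (2·21 − (-8)·(-11)) + ((-8)·10 − (-12)·21)| = 693, so the area is 693/2.
Summing gcd(|Δx|,|Δy|) over the edges gives the boundary count: gcd(5,25) + gcd(19,4) + gcd(10,32) + gcd(4,11) = 5+1+2+1 = 9.
Pick's theorem gives I = A − B/2 + 1 = 693/2 − 9/2 + 1 = 343, so the closed region contains I + B = 343 + 9 = 352 lattice points.

352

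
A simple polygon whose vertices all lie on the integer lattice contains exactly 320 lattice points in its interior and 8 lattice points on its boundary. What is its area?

Pick's theorem states A = I + B/2 − 1, so A = 320 + 8/2 − 1 = 323.

323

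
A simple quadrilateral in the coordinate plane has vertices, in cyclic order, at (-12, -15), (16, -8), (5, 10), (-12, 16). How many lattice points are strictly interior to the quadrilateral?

By the shoelace formula, twice the signed area is |((-12)·(-8) − 16·(-15)) + (16·10 − 5·(-8)) + (5·16 − (-12)·10) + ((-12)·(-15) − (-12)·16)| = 1108, so the area is 554.
The number of boundary lattice points is Σ gcd(|Δx|,|Δy|) = gcd(28,7) + gcd(11,18) + gcd(17,6) + gcd(0,31) = 7+1+1+31 = 40.
Pick's theorem gives I = A − B/2 + 1 = 554 − 40/2 + 1 = 535.

535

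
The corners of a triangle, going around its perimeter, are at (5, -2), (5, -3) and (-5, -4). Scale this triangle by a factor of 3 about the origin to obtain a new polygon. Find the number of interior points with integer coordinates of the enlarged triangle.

The shoelace formula gives twice the area as |(5·(-3) − 5·(-2)) + (5·(-4) − (-5)·(-3)) + ((-5)·(-2) − 5·(-4))| = 10, so the area is 5.
Along each edge there are gcd(|Δx|,|Δy|)+1 lattice points, so counting each shared vertex once the boundary has gcd(0,1) + gcd(10,1) + gcd(10,2) = 1+1+2 = 4.
Scaling by 3 multiplies the area by 3² = 9 (so the new area is 45) and multiplies the boundary lattice-point count by 3, giving 12.
By Pick's theorem, the interior count of the dilated polygon is 45 − 12/2 + 1 = 40.

40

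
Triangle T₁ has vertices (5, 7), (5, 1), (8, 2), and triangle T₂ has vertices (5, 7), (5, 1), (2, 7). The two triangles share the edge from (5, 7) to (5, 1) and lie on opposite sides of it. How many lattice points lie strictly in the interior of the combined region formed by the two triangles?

The union is the simple quadrilateral with vertices (5, 7), (8, 2), (5, 1), (2, 7) in order.
The shoelace formula gives twice the area as |[5·2 − 8·7] + [8·1 − 5·2] + [5·7 − 2·1] + [2·7 − 5·7]| = 36, so the area is 18.
Along each edge there are gcd(|Δx|,|Δy|)+1 lattice points, so counting each shared vertex once the boundary has gcd(3,5) + gcd(3,1) + gcd(3,6) + gcd(3,0) = 1+1+3+3 = 8.
By Pick's theorem I = A − B/2 + 1 = 18 − 8/2 + 1 = 15.

15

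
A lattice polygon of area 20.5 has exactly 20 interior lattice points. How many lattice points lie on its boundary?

Pick's theorem gives A = I + B/2 − 1, so B = 2(A − I + 1) = 2(20.5 − 20 + 1) = 3.

3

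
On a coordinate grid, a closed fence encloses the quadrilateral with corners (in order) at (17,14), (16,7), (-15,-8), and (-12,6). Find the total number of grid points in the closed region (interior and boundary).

Using the shoelace formula, 2A = |[17·7 − 16·14] + [16·(-8) − (-15)·7] + [(-15)·6 − (-12)·(-8)] + [(-12)·14 − 17·6]| = 584, so the area is 292.
Along each edge there are gcd(|Δx|,|Δy|)+1 lattice points, so counting each shared vertex once the boundary has gcd(1,7) + gcd(31,15) + gcd(3,14) + gcd(29,8) = 1+1+1+1 = 4.
Pick's theorem gives I = A − B/2 + 1 = 292 − 4/2 + 1 = 291, so the closed region contains I + B = 291 + 4 = 295 lattice points.

295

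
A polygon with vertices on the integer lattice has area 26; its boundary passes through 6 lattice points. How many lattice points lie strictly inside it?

Pick's theorem A = I + B/2 − 1 rearranges to I = A − B/2 + 1 = 26 − 6/2 + 1 = 24.

24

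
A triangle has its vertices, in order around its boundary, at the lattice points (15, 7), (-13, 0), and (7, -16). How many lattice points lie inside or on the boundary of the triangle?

The shoelace formula gives twice the area as |(15·0 − (-13)·7) + ((-13)·(-16) − 7·0) + (7·7 − 15·(-16))| = 588, so the area is 294.
The number of boundary lattice points is Σ gcd(|Δx|,|Δy|) = gcd(28,7) + gcd(20,16) + gcd(8,23) = 7+4+1 = 12.
Pick's theorem gives I = A − B/2 + 1 = 294 − 12/2 + 1 = 289, so the closed region contains I + B = 289 + 12 = 301 lattice points.

301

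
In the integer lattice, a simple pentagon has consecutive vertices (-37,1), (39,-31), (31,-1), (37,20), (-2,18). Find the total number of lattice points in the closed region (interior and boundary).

The shoelace formula gives twice the area as |[(-37)·(-31) − 39·1] + [39·(-1) − 31·(-31)] + [31·20 − 37·(-1)] + [37·18 − (-2)·20] + [(-2)·1 − (-37)·18]| = 4057, so the area is 4057/2.
Along each edge there are gcd(|Δx|,|Δy|)+1 lattice points, so counting each shared vertex once the boundary has gcd(76,32) + gcd(8,30) + gcd(6,21) + gcd(39,2) + gcd(35,17) = 4+2+3+1+1 = 11.
Pick's theorem gives I = A − B/2 + 1 = 4057/2 − 11/2 + 1 = 2024, so the closed region contains I + B = 2024 + 11 = 2035 lattice points.

2035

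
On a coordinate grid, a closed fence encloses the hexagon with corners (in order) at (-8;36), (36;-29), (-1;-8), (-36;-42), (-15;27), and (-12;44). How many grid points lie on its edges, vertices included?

Summing gcd(|Δx|,|Δy|) over the edges gives the boundary count: gcd(44,65) + gcd(37,21) + gcd(35,34) + gcd(21,69) + gcd(3,17) + gcd(4,8) = 1+1+1+3+1+4 = 11.

11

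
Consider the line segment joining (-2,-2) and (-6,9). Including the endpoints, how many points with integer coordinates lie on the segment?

The number of lattice points on a segment between lattice points is gcd(|Δx|,|Δy|) + 1 = gcd(4,11) + 1 = 1 + 1 = 2.

2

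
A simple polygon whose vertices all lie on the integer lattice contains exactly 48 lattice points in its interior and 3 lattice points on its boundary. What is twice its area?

97

By Pick's theorem, A = I + B/2 − 1 = 48 + 3/2 − 1 = 97/2.
Hence 2A = 97.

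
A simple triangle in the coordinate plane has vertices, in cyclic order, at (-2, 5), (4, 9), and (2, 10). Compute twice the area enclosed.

14

The shoelace formula gives twice the area as |((-2)·9 − 4·5) + (4·10 − 2·9) + (2·5 − (-2)·10)| = 14, so the area is 7.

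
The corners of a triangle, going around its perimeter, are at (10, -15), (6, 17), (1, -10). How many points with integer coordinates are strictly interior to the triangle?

The shoelace formula gives twice the area as |[10·17 − 6·(-15)] + [6·(-10) − 1·17] + [1·(-15) − 10·(-10)]| = 268, so the area is 134.
The number of boundary lattice points is Σ gcd(|Δx|,|Δy|) = gcd(4,32) + gcd(5,27) + gcd(9,5) = 4+1+1 = 6.
By Pick's theorem A = I + B/2 − 1, so I = 134 − 6/2 + 1 = 132.

132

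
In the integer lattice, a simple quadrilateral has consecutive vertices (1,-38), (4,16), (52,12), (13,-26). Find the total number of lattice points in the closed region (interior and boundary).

By the shoelace formula, twice the signed area is |[1·16 − 4·(-38)] + [4·12 − 52·16] + [52·(-26) − 13·12] + [13·(-38) − 1·(-26)]| = 2592, so the area is 1296.
Along each edge there are gcd(|Δx|,|Δy|)+1 lattice points, so counting each shared vertex once the boundary has gcd(3,54) + gcd(48,4) + gcd(39,38) + gcd(12,12) = 3+4+1+12 = 20.
Pick's theorem gives I = A − B/2 + 1 = 1296 − 20/2 + 1 = 1287, so the closed region contains I + B = 1287 + 20 = 1307 lattice points.

1307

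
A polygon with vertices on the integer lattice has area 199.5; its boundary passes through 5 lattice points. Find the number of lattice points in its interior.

198

From Pick's theorem, I = A − B/2 + 1 = 199.5 − 5/2 + 1 = 198.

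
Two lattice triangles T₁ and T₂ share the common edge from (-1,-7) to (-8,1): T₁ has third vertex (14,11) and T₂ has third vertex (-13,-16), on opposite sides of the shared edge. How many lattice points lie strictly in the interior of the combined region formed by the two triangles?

199

The union is the simple quadrilateral with vertices (-1,-7), (14,11), (-8,1), (-13,-16) in order.
Using the shoelace formula, 2A = |[(-1)·11 − 14·(-7)] + [14·1 − (-8)·11] + [(-8)·(-16) − (-13)·1] + [(-13)·(-7) − (-1)·(-16)]| = 405, so the area is 202.5.
Along each edge there are gcd(|Δx|,|Δy|)+1 lattice points, so counting each shared vertex once the boundary has gcd(15,18) + gcd(22,10) + gcd(5,17) + gcd(12,9) = 3+2+1+3 = 9.
By Pick's theorem I = A − B/2 + 1 = 202.5 − 9/2 + 1 = 199.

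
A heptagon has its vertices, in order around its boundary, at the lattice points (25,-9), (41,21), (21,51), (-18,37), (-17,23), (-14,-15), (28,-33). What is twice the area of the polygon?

6486

The shoelace formula gives twice the area as |[25·21 − 41·(-9)] + [41·51 − 21·21] + [21·37 − (-18)·51] + [(-18)·23 − (-17)·37] + [(-17)·(-15) − (-14)·23] + [(-14)·(-33) − 28·(-15)] + [28·(-9) − 25·(-33)]| = 6486, so the area is 3243.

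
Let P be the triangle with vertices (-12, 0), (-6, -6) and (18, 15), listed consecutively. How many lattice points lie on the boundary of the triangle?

The number of boundary lattice points is Σ gcd(|Δx|,|Δy|) = gcd(6,6) + gcd(24,21) + gcd(30,15) = 6+3+15 = 24.

24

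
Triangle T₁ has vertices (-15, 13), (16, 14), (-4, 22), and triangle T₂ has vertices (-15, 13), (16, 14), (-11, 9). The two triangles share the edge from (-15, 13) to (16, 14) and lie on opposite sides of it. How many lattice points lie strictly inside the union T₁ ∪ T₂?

194

The union is the simple quadrilateral with vertices (-15, 13), (-4, 22), (16, 14), (-11, 9) in order.
The shoelace formula gives twice the area as |((-15)·22 − (-4)·13) + ((-4)·14 − 16·22) + (16·9 − (-11)·14) + ((-11)·13 − (-15)·9)| = 396, so the area is 198.
Along each edge there are gcd(|Δx|,|Δy|)+1 lattice points, so counting each shared vertex once the boundary has gcd(11,9) + gcd(20,8) + gcd(27,5) + gcd(4,4) = 1+4+1+4 = 10.
By Pick's theorem I = A − B/2 + 1 = 198 − 10/2 + 1 = 194.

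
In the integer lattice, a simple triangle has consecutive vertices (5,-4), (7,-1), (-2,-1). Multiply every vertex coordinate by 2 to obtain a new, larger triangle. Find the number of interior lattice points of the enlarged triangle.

By the shoelace formula, twice the signed area is |(5·(-1) − 7·(-4)) + (7·(-1) − (-2)·(-1)) + ((-2)·(-4) − 5·(-1))| = 27, so the area is 13.5.
Along each edge there are gcd(|Δx|,|Δy|)+1 lattice points, so counting each shared vertex once the boundary has gcd(2,3) + gcd(9,0) + gcd(7,3) = 1+9+1 = 11.
Scaling by 2 multiplies the area by 2² = 4 (so the new area is 54) and multiplies the boundary lattice-point count by 2, giving 22.
By Pick's theorem, the interior count of the dilated polygon is 54 − 22/2 + 1 = 44.

44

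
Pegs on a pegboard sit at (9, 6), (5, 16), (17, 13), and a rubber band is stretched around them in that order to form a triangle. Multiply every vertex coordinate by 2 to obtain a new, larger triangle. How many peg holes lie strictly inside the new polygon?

By the shoelace formula, twice the signed area is |[9·16 − 5·6] + [5·13 − 17·16] + [17·6 − 9·13]| = 108, so the area is 54.
Summing gcd(|Δx|,|Δy|) over the edges gives the boundary count: gcd(4,10) + gcd(12,3) + gcd(8,7) = 2+3+1 = 6.
Scaling by 2 multiplies the area by 2² = 4 (so the new area is 216) and multiplies the boundary lattice-point count by 2, giving 12.
By Pick's theorem, the interior count of the dilated polygon is 216 − 12/2 + 1 = 211.

211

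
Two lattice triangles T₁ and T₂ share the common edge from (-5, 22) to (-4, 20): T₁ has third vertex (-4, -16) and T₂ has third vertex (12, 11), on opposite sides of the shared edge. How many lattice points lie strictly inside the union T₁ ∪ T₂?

The union is the simple quadrilateral with vertices (-5, 22), (-4, -16), (-4, 20), (12, 11) in order.
Using the shoelace formula, 2A = |((-5)·(-16) − (-4)·22) + ((-4)·20 − (-4)·(-16)) + ((-4)·11 − 12·20) + (12·22 − (-5)·11)| = 59, so the area is 59/2.
Along each edge there are gcd(|Δx|,|Δy|)+1 lattice points, so counting each shared vertex once the boundary has gcd(1,38) + gcd(0,36) + gcd(16,9) + gcd(17,11) = 1+36+1+1 = 39.
By Pick's theorem I = A − B/2 + 1 = 59/2 − 39/2 + 1 = 11.

11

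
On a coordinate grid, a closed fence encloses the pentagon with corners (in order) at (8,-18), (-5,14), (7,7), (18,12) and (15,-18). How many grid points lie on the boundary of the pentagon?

13

The number of boundary lattice points is Σ gcd(|Δx|,|Δy|) = gcd(13,32) + gcd(12,7) + gcd(11,5) + gcd(3,30) + gcd(7,0) = 1+1+1+3+7 = 13.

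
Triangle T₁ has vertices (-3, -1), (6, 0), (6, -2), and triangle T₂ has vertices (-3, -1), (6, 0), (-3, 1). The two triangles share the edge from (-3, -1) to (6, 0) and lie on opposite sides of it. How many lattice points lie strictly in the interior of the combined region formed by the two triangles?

The union is the simple quadrilateral with vertices (-3, -1), (6, -2), (6, 0), (-3, 1) in order.
Using the shoelace formula, 2A = |((-3)·(-2) − 6·(-1)) + (6·0 − 6·(-2)) + (6·1 − (-3)·0) + ((-3)·(-1) − (-3)·1)| = 36, so the area is 18.
The number of boundary lattice points is Σ gcd(|Δx|,|Δy|) = gcd(9,1) + gcd(0,2) + gcd(9,1) + gcd(0,2) = 1+2+1+2 = 6.
By Pick's theorem I = A − B/2 + 1 = 18 − 6/2 + 1 = 16.

16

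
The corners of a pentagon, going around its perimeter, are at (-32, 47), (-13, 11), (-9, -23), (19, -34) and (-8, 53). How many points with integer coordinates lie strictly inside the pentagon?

1722

The shoelace formula gives twice the area as |[(-32)·11 − (-13)·47] + [(-13)·(-23) − (-9)·11] + [(-9)·(-34) − 19·(-23)] + [19·53 − (-8)·(-34)] + [(-8)·47 − (-32)·53]| = 3455, so the area is 3455/2.
The number of boundary lattice points is Σ gcd(|Δx|,|Δy|) = gcd(19,36) + gcd(4,34) + gcd(28,11) + gcd(27,87) + gcd(24,6) = 1+2+1+3+6 = 13.
By Pick's theorem A = I + B/2 − 1, so I = 3455/2 − 13/2 + 1 = 1722.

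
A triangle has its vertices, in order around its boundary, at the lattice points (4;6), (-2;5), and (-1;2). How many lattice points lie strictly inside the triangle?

9

The shoelace formula gives twice the area as |(4·5 − (-2)·6) + ((-2)·2 − (-1)·5) + ((-1)·6 − 4·2)| = 19, so the area is 9.5.
The number of boundary lattice points is Σ gcd(|Δx|,|Δy|) = gcd(6,1) + gcd(1,3) + gcd(5,4) = 1+1+1 = 3.
Pick's theorem gives I = A − B/2 + 1 = 9.5 − 3/2 + 1 = 9.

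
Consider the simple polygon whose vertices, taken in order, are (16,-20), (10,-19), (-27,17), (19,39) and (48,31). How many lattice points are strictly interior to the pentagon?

The shoelace formula gives twice the area as |(16·(-19) − 10·(-20)) + (10·17 − (-27)·(-19)) + ((-27)·39 − 19·17) + (19·31 − 48·39) + (48·(-20) − 16·31)| = 4562, so the area is 2281.
The number of boundary lattice points is Σ gcd(|Δx|,|Δy|) = gcd(6,1) + gcd(37,36) + gcd(46,22) + gcd(29,8) + gcd(32,51) = 1+1+2+1+1 = 6.
Pick's theorem gives I = A − B/2 + 1 = 2281 − 6/2 + 1 = 2279.

2279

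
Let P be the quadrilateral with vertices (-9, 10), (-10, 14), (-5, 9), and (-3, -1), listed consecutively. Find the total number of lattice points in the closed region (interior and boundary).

32

The shoelace formula gives twice the area as |((-9)·14 − (-10)·10) + ((-10)·9 − (-5)·14) + ((-5)·(-1) − (-3)·9) + ((-3)·10 − (-9)·(-1))| = 53, so the area is 26.5.
Summing gcd(|Δx|,|Δy|) over the edges gives the boundary count: gcd(1,4) + gcd(5,5) + gcd(2,10) + gcd(6,11) = 1+5+2+1 = 9.
Pick's theorem gives I = A − B/2 + 1 = 26.5 − 9/2 + 1 = 23, so the closed region contains I + B = 23 + 9 = 32 lattice points.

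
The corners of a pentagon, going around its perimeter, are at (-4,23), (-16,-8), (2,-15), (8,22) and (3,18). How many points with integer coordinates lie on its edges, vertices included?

Summing gcd(|Δx|,|Δy|) over the edges gives the boundary count: gcd(12,31) + gcd(18,7) + gcd(6,37) + gcd(5,4) + gcd(7,5) = 1+1+1+1+1 = 5.

5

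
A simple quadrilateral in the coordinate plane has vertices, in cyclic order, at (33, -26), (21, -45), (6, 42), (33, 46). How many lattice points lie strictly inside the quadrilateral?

1599

By the shoelace formula, twice the signed area is |[33·(-45) − 21·(-26)] + [21·42 − 6·(-45)] + [6·46 − 33·42] + [33·(-26) − 33·46]| = 3273, so the area is 3273/2.
Along each edge there are gcd(|Δx|,|Δy|)+1 lattice points, so counting each shared vertex once the boundary has gcd(12,19) + gcd(15,87) + gcd(27,4) + gcd(0,72) = 1+3+1+72 = 77.
Pick's theorem gives I = A − B/2 + 1 = 3273/2 − 77/2 + 1 = 1599.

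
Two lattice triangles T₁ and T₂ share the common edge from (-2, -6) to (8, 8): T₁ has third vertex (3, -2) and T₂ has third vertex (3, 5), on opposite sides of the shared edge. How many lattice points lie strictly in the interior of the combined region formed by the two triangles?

32

The union is the simple quadrilateral with vertices (-2, -6), (3, -2), (8, 8), (3, 5) in order.
By the shoelace formula, twice the signed area is |((-2)·(-2) − 3·(-6)) + (3·8 − 8·(-2)) + (8·5 − 3·8) + (3·(-6) − (-2)·5)| = 70, so the area is 35.
Along each edge there are gcd(|Δx|,|Δy|)+1 lattice points, so counting each shared vertex once the boundary has gcd(5,4) + gcd(5,10) + gcd(5,3) + gcd(5,11) = 1+5+1+1 = 8.
By Pick's theorem I = A − B/2 + 1 = 35 − 8/2 + 1 = 32.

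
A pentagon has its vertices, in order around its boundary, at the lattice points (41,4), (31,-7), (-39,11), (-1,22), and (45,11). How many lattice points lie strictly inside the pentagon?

Using the shoelace formula, 2A = |[41·(-7) − 31·4] + [31·11 − (-39)·(-7)] + [(-39)·22 − (-1)·11] + [(-1)·11 − 45·22] + [45·4 − 41·11]| = 2462, so the area is 1231.
Summing gcd(|Δx|,|Δy|) over the edges gives the boundary count: gcd(10,11) + gcd(70,18) + gcd(38,11) + gcd(46,11) + gcd(4,7) = 1+2+1+1+1 = 6.
Pick's theorem gives I = A − B/2 + 1 = 1231 − 6/2 + 1 = 1229.

1229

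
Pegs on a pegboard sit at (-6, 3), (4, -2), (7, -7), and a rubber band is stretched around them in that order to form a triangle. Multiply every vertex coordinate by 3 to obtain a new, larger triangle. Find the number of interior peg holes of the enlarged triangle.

148

Using the shoelace formula, 2A = |[(-6)·(-2) − 4·3] + [4·(-7) − 7·(-2)] + [7·3 − (-6)·(-7)]| = 35, so the area is 35/2.
Summing gcd(|Δx|,|Δy|) over the edges gives the boundary count: gcd(10,5) + gcd(3,5) + gcd(13,10) = 5+1+1 = 7.
Scaling by 3 multiplies the area by 3² = 9 (so the new area is 315/2) and multiplies the boundary lattice-point count by 3, giving 21.
By Pick's theorem, the interior count of the dilated polygon is 315/2 − 21/2 + 1 = 148.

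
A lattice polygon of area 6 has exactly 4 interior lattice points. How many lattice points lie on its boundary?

Pick's theorem gives A = I + B/2 − 1, so B = 2(A − I + 1) = 2(6 − 4 + 1) = 6.

6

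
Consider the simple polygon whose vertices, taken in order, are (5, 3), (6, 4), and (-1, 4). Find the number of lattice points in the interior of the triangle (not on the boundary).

0

Using the shoelace formula, 2A = |[5·4 − 6·3] + [6·4 − (-1)·4] + [(-1)·3 − 5·4]| = 7, so the area is 3.5.
Along each edge there are gcd(|Δx|,|Δy|)+1 lattice points, so counting each shared vertex once the boundary has gcd(1,1) + gcd(7,0) + gcd(6,1) = 1+7+1 = 9.
Pick's theorem gives I = A − B/2 + 1 = 3.5 − 9/2 + 1 = 0.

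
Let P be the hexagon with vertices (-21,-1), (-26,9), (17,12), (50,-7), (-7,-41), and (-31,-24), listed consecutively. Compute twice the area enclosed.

The shoelace formula gives twice the area as |[(-21)·9 − (-26)·(-1)] + [(-26)·12 − 17·9] + [17·(-7) − 50·12] + [50·(-41) − (-7)·(-7)] + [(-7)·(-24) − (-31)·(-41)] + [(-31)·(-1) − (-21)·(-24)]| = 5074, so the area is 2537.

5074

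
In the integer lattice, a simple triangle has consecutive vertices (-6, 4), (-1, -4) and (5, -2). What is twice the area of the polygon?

58

The shoelace formula gives twice the area as |((-6)·(-4) − (-1)·4) + ((-1)·(-2) − 5·(-4)) + (5·4 − (-6)·(-2))| = 58, so the area is 29.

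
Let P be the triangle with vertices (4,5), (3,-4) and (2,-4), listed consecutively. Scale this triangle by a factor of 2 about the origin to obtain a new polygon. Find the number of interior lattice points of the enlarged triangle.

16

By the shoelace formula, twice the signed area is |(4·(-4) − 3·5) + (3·(-4) − 2·(-4)) + (2·5 − 4·(-4))| = 9, so the area is 4.5.
The number of boundary lattice points is Σ gcd(|Δx|,|Δy|) = gcd(1,9) + gcd(1,0) + gcd(2,9) = 1+1+1 = 3.
Scaling by 2 multiplies the area by 2² = 4 (so the new area is 18) and multiplies the boundary lattice-point count by 2, giving 6.
By Pick's theorem, the interior count of the dilated polygon is 18 − 6/2 + 1 = 16.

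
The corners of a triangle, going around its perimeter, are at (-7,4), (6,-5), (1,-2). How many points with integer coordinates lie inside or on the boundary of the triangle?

6

By the shoelace formula, twice the signed area is |[(-7)·(-5) − 6·4] + [6·(-2) − 1·(-5)] + [1·4 − (-7)·(-2)]| = 6, so the area is 3.
The number of boundary lattice points is Σ gcd(|Δx|,|Δy|) = gcd(13,9) + gcd(5,3) + gcd(8,6) = 1+1+2 = 4.
Pick's theorem gives I = A − B/2 + 1 = 3 − 4/2 + 1 = 2, so the closed region contains I + B = 2 + 4 = 6 lattice points.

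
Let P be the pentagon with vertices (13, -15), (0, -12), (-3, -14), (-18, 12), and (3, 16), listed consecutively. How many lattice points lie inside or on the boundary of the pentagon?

532

The shoelace formula gives twice the area as |(13·(-12) − 0·(-15)) + (0·(-14) − (-3)·(-12)) + ((-3)·12 − (-18)·(-14)) + ((-18)·16 − 3·12) + (3·(-15) − 13·16)| = 1057, so the area is 528.5.
Summing gcd(|Δx|,|Δy|) over the edges gives the boundary count: gcd(13,3) + gcd(3,2) + gcd(15,26) + gcd(21,4) + gcd(10,31) = 1+1+1+1+1 = 5.
Pick's theorem gives I = A − B/2 + 1 = 528.5 − 5/2 + 1 = 527, so the closed region contains I + B = 527 + 5 = 532 lattice points.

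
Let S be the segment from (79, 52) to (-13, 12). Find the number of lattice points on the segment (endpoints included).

5

The number of lattice points on a segment between lattice points is gcd(|Δx|,|Δy|) + 1 = gcd(92,40) + 1 = 4 + 1 = 5.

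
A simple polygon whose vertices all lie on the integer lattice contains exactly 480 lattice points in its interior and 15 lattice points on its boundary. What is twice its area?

Pick's theorem states A = I + B/2 − 1, so A = 480 + 15/2 − 1 = 973/2.
Hence 2A = 973.

973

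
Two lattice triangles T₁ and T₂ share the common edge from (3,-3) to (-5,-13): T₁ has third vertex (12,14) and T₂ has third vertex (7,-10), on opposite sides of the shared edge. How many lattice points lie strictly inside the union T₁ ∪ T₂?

69

The union is the simple quadrilateral with vertices (3,-3), (12,14), (-5,-13), (7,-10) in order.
By the shoelace formula, twice the signed area is |(3·14 − 12·(-3)) + (12·(-13) − (-5)·14) + ((-5)·(-10) − 7·(-13)) + (7·(-3) − 3·(-10))| = 142, so the area is 71.
Summing gcd(|Δx|,|Δy|) over the edges gives the boundary count: gcd(9,17) + gcd(17,27) + gcd(12,3) + gcd(4,7) = 1+1+3+1 = 6.
By Pick's theorem I = A − B/2 + 1 = 71 − 6/2 + 1 = 69.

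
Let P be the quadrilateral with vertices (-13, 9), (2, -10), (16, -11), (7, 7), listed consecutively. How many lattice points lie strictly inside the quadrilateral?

The shoelace formula gives twice the area as |[(-13)·(-10) − 2·9] + [2·(-11) − 16·(-10)] + [16·7 − 7·(-11)] + [7·9 − (-13)·7]| = 593, so the area is 296.5.
The number of boundary lattice points is Σ gcd(|Δx|,|Δy|) = gcd(15,19) + gcd(14,1) + gcd(9,18) + gcd(20,2) = 1+1+9+2 = 13.
By Pick's theorem A = I + B/2 − 1, so I = 296.5 − 13/2 + 1 = 291.

291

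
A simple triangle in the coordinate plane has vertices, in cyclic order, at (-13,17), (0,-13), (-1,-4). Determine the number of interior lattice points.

Using the shoelace formula, 2A = |((-13)·(-13) − 0·17) + (0·(-4) − (-1)·(-13)) + ((-1)·17 − (-13)·(-4))| = 87, so the area is 87/2.
Summing gcd(|Δx|,|Δy|) over the edges gives the boundary count: gcd(13,30) + gcd(1,9) + gcd(12,21) = 1+1+3 = 5.
Pick's theorem gives I = A − B/2 + 1 = 87/2 − 5/2 + 1 = 42.

42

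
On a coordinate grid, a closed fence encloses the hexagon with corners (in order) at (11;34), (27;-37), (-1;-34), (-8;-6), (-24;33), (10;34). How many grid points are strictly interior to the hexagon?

Using the shoelace formula, 2A = |[11·(-37) − 27·34] + [27·(-34) − (-1)·(-37)] + [(-1)·(-6) − (-8)·(-34)] + [(-8)·33 − (-24)·(-6)] + [(-24)·34 − 10·33] + [10·34 − 11·34]| = 4134, so the area is 2067.
The number of boundary lattice points is Σ gcd(|Δx|,|Δy|) = gcd(16,71) + gcd(28,3) + gcd(7,28) + gcd(16,39) + gcd(34,1) + gcd(1,0) = 1+1+7+1+1+1 = 12.
By Pick's theorem A = I + B/2 − 1, so I = 2067 − 12/2 + 1 = 2062.

2062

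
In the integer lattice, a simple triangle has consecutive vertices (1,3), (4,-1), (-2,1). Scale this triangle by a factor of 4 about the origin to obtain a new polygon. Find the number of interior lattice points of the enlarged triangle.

137

The shoelace formula gives twice the area as |(1·(-1) − 4·3) + (4·1 − (-2)·(-1)) + ((-2)·3 − 1·1)| = 18, so the area is 9.
The number of boundary lattice points is Σ gcd(|Δx|,|Δy|) = gcd(3,4) + gcd(6,2) + gcd(3,2) = 1+2+1 = 4.
Scaling by 4 multiplies the area by 4² = 16 (so the new area is 144) and multiplies the boundary lattice-point count by 4, giving 16.
By Pick's theorem, the interior count of the dilated polygon is 144 − 16/2 + 1 = 137.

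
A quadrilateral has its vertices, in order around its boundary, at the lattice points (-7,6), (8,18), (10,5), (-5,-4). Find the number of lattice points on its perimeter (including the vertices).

9

The number of boundary lattice points is Σ gcd(|Δx|,|Δy|) = gcd(15,12) + gcd(2,13) + gcd(15,9) + gcd(2,10) = 3+1+3+2 = 9.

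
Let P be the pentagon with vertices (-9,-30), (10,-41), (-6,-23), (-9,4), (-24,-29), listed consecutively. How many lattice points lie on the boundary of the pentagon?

10

The number of boundary lattice points is Σ gcd(|Δx|,|Δy|) = gcd(19,11) + gcd(16,18) + gcd(3,27) + gcd(15,33) + gcd(15,1) = 1+2+3+3+1 = 10.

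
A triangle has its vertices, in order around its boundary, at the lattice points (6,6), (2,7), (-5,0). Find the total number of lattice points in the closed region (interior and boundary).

23

By the shoelace formula, twice the signed area is |[6·7 − 2·6] + [2·0 − (-5)·7] + [(-5)·6 − 6·0]| = 35, so the area is 35/2.
The number of boundary lattice points is Σ gcd(|Δx|,|Δy|) = gcd(4,1) + gcd(7,7) + gcd(11,6) = 1+7+1 = 9.
Pick's theorem gives I = A − B/2 + 1 = 35/2 − 9/2 + 1 = 14, so the closed region contains I + B = 14 + 9 = 23 lattice points.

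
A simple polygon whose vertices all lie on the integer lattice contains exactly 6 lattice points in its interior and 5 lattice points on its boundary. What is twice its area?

15

Pick's theorem states A = I + B/2 − 1, so A = 6 + 5/2 − 1 = 15/2.
Hence 2A = 15.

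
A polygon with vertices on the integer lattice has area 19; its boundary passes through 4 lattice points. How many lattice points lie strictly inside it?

Pick's theorem A = I + B/2 − 1 rearranges to I = A − B/2 + 1 = 19 − 4/2 + 1 = 18.

18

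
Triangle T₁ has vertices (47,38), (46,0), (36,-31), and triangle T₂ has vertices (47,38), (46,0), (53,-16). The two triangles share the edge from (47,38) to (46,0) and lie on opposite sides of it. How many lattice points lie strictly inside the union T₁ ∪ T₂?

The union is the simple quadrilateral with vertices (47,38), (36,-31), (46,0), (53,-16) in order.
By the shoelace formula, twice the signed area is |[47·(-31) − 36·38] + [36·0 − 46·(-31)] + [46·(-16) − 53·0] + [53·38 − 47·(-16)]| = 631, so the area is 315.5.
The number of boundary lattice points is Σ gcd(|Δx|,|Δy|) = gcd(11,69) + gcd(10,31) + gcd(7,16) + gcd(6,54) = 1+1+1+6 = 9.
By Pick's theorem I = A − B/2 + 1 = 315.5 − 9/2 + 1 = 312.

312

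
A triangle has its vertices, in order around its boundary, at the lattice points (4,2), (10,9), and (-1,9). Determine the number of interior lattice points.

The shoelace formula gives twice the area as |[4·9 − 10·2] + [10·9 − (-1)·9] + [(-1)·2 − 4·9]| = 77, so the area is 77/2.
Along each edge there are gcd(|Δx|,|Δy|)+1 lattice points, so counting each shared vertex once the boundary has gcd(6,7) + gcd(11,0) + gcd(5,7) = 1+11+1 = 13.
By Pick's theorem A = I + B/2 − 1, so I = 77/2 − 13/2 + 1 = 33.

33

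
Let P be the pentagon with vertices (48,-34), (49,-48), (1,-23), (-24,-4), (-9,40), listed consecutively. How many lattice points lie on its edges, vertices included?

5

Summing gcd(|Δx|,|Δy|) over the edges gives the boundary count: gcd(1,14) + gcd(48,25) + gcd(25,19) + gcd(15,44) + gcd(57,74) = 1+1+1+1+1 = 5.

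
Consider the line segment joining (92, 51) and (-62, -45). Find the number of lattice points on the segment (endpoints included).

The number of lattice points on a segment between lattice points is gcd(|Δx|,|Δy|) + 1 = gcd(154,96) + 1 = 2 + 1 = 3.

3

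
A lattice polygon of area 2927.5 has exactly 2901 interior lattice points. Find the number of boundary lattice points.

Pick's theorem gives A = I + B/2 − 1, so B = 2(A − I + 1) = 2(2927.5 − 2901 + 1) = 55.

55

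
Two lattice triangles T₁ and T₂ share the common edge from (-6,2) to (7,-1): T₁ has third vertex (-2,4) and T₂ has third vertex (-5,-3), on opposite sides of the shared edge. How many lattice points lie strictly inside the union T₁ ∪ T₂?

48

The union is the simple quadrilateral with vertices (-6,2), (-2,4), (7,-1), (-5,-3) in order.
The shoelace formula gives twice the area as |((-6)·4 − (-2)·2) + ((-2)·(-1) − 7·4) + (7·(-3) − (-5)·(-1)) + ((-5)·2 − (-6)·(-3))| = 100, so the area is 50.
The number of boundary lattice points is Σ gcd(|Δx|,|Δy|) = gcd(4,2) + gcd(9,5) + gcd(12,2) + gcd(1,5) = 2+1+2+1 = 6.
By Pick's theorem I = A − B/2 + 1 = 50 − 6/2 + 1 = 48.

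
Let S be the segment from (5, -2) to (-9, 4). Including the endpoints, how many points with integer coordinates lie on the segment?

The number of lattice points on a segment between lattice points is gcd(|Δx|,|Δy|) + 1 = gcd(14,6) + 1 = 2 + 1 = 3.

3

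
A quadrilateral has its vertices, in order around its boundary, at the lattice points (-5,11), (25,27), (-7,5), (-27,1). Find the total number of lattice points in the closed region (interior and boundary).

The shoelace formula gives twice the area as |((-5)·27 − 25·11) + (25·5 − (-7)·27) + ((-7)·1 − (-27)·5) + ((-27)·11 − (-5)·1)| = 260, so the area is 130.
Along each edge there are gcd(|Δx|,|Δy|)+1 lattice points, so counting each shared vertex once the boundary has gcd(30,16) + gcd(32,22) + gcd(20,4) + gcd(22,10) = 2+2+4+2 = 10.
Pick's theorem gives I = A − B/2 + 1 = 130 − 10/2 + 1 = 126, so the closed region contains I + B = 126 + 10 = 136 lattice points.

136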